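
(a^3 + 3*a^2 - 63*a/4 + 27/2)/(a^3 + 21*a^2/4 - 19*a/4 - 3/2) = (4*a^2 - 12*a + 9)/(4*a^2 - 3*a - 1)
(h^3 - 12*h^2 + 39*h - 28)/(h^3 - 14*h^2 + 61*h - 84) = (h - 1)/(h - 3)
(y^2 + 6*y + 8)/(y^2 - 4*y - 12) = (y + 4)/(y - 6)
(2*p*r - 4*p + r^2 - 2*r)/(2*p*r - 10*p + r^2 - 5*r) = (r - 2)/(r - 5)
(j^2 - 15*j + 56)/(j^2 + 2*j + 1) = (j^2 - 15*j + 56)/(j^2 + 2*j + 1)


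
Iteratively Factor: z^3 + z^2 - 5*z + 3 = (z - 1)*(z^2 + 2*z - 3) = (z - 1)^2*(z + 3)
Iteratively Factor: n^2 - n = (n - 1)*(n)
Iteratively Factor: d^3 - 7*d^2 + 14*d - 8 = (d - 4)*(d^2 - 3*d + 2) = (d - 4)*(d - 2)*(d - 1)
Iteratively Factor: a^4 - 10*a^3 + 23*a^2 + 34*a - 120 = (a + 2)*(a^3 - 12*a^2 + 47*a - 60) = (a - 4)*(a + 2)*(a^2 - 8*a + 15) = (a - 4)*(a - 3)*(a + 2)*(a - 5)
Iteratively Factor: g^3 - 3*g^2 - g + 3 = (g + 1)*(g^2 - 4*g + 3) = (g - 3)*(g + 1)*(g - 1)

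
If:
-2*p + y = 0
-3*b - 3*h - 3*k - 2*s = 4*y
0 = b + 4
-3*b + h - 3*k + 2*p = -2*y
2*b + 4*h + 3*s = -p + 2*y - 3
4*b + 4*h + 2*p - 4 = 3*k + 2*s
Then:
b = -4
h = 409/74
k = 500/111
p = -99/148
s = -943/148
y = -99/74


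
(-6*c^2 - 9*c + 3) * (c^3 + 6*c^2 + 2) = -6*c^5 - 45*c^4 - 51*c^3 + 6*c^2 - 18*c + 6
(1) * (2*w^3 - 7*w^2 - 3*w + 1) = 2*w^3 - 7*w^2 - 3*w + 1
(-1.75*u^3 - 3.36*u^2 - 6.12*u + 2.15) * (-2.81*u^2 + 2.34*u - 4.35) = 4.9175*u^5 + 5.3466*u^4 + 16.9473*u^3 - 5.7463*u^2 + 31.653*u - 9.3525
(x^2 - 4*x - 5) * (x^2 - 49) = x^4 - 4*x^3 - 54*x^2 + 196*x + 245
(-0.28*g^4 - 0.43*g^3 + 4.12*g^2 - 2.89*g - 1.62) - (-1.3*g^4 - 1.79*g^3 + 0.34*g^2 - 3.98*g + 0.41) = 1.02*g^4 + 1.36*g^3 + 3.78*g^2 + 1.09*g - 2.03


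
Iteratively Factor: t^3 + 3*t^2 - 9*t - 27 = (t - 3)*(t^2 + 6*t + 9) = (t - 3)*(t + 3)*(t + 3)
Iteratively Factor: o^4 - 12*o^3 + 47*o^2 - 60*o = (o - 3)*(o^3 - 9*o^2 + 20*o) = o*(o - 3)*(o^2 - 9*o + 20) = o*(o - 5)*(o - 3)*(o - 4)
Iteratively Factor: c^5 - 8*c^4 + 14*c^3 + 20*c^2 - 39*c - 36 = (c - 3)*(c^4 - 5*c^3 - c^2 + 17*c + 12) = (c - 3)^2*(c^3 - 2*c^2 - 7*c - 4) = (c - 4)*(c - 3)^2*(c^2 + 2*c + 1) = (c - 4)*(c - 3)^2*(c + 1)*(c + 1)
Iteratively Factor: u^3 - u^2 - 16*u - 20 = (u - 5)*(u^2 + 4*u + 4) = (u - 5)*(u + 2)*(u + 2)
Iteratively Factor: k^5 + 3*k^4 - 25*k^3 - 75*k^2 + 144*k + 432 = (k + 3)*(k^4 - 25*k^2 + 144) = (k - 4)*(k + 3)*(k^3 + 4*k^2 - 9*k - 36) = (k - 4)*(k + 3)^2*(k^2 + k - 12) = (k - 4)*(k - 3)*(k + 3)^2*(k + 4)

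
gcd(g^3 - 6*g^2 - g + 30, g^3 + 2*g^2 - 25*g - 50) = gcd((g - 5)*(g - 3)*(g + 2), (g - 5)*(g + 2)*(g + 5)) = g^2 - 3*g - 10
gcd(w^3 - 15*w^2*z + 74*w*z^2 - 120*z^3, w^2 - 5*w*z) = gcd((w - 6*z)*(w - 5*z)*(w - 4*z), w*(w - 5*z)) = -w + 5*z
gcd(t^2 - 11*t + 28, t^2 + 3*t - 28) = t - 4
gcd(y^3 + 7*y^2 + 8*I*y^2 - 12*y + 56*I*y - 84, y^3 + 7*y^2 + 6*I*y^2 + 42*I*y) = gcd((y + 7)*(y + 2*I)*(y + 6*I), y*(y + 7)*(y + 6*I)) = y^2 + y*(7 + 6*I) + 42*I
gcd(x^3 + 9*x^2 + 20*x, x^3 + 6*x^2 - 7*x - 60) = x^2 + 9*x + 20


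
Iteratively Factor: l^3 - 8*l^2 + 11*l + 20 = (l - 5)*(l^2 - 3*l - 4) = (l - 5)*(l - 4)*(l + 1)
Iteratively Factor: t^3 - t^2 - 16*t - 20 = (t + 2)*(t^2 - 3*t - 10) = (t + 2)^2*(t - 5)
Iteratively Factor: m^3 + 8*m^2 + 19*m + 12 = (m + 4)*(m^2 + 4*m + 3) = (m + 1)*(m + 4)*(m + 3)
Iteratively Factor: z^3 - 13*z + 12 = (z - 3)*(z^2 + 3*z - 4) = (z - 3)*(z - 1)*(z + 4)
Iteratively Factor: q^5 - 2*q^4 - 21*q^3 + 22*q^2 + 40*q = (q - 2)*(q^4 - 21*q^2 - 20*q) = q*(q - 2)*(q^3 - 21*q - 20) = q*(q - 5)*(q - 2)*(q^2 + 5*q + 4) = q*(q - 5)*(q - 2)*(q + 4)*(q + 1)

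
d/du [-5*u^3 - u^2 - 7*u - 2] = -15*u^2 - 2*u - 7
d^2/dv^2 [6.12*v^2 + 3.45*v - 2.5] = 12.2400000000000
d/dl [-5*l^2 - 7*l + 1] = -10*l - 7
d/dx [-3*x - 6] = -3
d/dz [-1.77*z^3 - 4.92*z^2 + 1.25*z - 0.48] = -5.31*z^2 - 9.84*z + 1.25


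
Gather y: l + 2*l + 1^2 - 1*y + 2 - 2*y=3*l - 3*y + 3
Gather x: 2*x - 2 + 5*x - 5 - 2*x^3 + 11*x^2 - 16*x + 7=-2*x^3 + 11*x^2 - 9*x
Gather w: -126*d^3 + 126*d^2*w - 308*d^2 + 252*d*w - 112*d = -126*d^3 - 308*d^2 - 112*d + w*(126*d^2 + 252*d)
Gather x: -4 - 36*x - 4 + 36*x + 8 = 0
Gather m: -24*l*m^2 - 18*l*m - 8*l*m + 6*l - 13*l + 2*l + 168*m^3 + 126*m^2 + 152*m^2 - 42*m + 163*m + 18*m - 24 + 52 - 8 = -5*l + 168*m^3 + m^2*(278 - 24*l) + m*(139 - 26*l) + 20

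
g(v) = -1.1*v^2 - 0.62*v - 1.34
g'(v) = -2.2*v - 0.62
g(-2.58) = -7.06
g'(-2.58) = 5.06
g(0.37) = -1.72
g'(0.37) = -1.43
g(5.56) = -38.79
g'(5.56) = -12.85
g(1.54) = -4.90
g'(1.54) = -4.01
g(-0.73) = -1.47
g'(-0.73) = 0.99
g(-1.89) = -4.10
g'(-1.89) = 3.54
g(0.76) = -2.45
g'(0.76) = -2.29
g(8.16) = -79.64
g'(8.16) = -18.57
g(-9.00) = -84.86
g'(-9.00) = 19.18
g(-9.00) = -84.86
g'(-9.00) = 19.18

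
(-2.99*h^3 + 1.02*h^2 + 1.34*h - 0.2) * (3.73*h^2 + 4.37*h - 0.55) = -11.1527*h^5 - 9.2617*h^4 + 11.1001*h^3 + 4.5488*h^2 - 1.611*h + 0.11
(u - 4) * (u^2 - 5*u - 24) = u^3 - 9*u^2 - 4*u + 96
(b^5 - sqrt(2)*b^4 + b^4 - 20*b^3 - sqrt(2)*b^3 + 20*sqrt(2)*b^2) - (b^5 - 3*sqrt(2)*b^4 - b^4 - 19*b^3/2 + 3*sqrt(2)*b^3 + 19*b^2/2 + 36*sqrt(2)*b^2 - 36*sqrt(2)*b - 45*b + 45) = 2*b^4 + 2*sqrt(2)*b^4 - 21*b^3/2 - 4*sqrt(2)*b^3 - 16*sqrt(2)*b^2 - 19*b^2/2 + 45*b + 36*sqrt(2)*b - 45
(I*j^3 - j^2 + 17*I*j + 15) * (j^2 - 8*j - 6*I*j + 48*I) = I*j^5 + 5*j^4 - 8*I*j^4 - 40*j^3 + 23*I*j^3 + 117*j^2 - 184*I*j^2 - 936*j - 90*I*j + 720*I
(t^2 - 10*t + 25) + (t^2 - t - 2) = 2*t^2 - 11*t + 23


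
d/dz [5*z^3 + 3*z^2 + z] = 15*z^2 + 6*z + 1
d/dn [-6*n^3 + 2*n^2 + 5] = 2*n*(2 - 9*n)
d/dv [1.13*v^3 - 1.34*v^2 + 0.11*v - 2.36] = 3.39*v^2 - 2.68*v + 0.11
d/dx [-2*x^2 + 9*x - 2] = 9 - 4*x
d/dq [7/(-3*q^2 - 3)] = 14*q/(3*(q^2 + 1)^2)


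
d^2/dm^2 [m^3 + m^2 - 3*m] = 6*m + 2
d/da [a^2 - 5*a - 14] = 2*a - 5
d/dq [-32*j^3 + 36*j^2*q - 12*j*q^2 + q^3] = 36*j^2 - 24*j*q + 3*q^2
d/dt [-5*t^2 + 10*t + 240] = 10 - 10*t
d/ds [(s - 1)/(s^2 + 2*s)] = (-s^2 + 2*s + 2)/(s^2*(s^2 + 4*s + 4))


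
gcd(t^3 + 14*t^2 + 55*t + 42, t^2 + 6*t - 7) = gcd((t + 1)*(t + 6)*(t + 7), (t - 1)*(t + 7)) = t + 7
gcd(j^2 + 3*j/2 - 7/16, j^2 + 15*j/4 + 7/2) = j + 7/4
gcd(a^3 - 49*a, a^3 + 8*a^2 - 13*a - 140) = a + 7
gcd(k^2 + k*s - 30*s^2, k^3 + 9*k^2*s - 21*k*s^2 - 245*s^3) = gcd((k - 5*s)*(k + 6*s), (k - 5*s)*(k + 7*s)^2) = -k + 5*s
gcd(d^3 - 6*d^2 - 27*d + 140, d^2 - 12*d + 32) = d - 4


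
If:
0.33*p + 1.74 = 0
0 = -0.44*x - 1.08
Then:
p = -5.27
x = -2.45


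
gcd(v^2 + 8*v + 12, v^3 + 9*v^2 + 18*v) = v + 6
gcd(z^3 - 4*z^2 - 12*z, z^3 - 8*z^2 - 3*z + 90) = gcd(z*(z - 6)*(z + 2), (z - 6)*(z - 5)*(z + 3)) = z - 6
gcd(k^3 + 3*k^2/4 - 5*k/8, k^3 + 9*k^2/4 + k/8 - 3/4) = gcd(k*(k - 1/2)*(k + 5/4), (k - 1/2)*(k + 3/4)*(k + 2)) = k - 1/2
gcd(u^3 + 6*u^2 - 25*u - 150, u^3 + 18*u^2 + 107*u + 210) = u^2 + 11*u + 30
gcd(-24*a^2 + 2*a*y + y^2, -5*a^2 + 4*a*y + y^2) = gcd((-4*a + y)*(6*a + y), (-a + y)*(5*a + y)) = 1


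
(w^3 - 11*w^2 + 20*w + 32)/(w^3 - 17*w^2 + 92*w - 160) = (w + 1)/(w - 5)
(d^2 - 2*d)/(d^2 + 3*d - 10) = d/(d + 5)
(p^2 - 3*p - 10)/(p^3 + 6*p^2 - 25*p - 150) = (p + 2)/(p^2 + 11*p + 30)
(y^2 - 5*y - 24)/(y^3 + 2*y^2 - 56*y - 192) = (y + 3)/(y^2 + 10*y + 24)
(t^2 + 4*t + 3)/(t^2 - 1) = (t + 3)/(t - 1)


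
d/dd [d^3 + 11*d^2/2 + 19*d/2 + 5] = 3*d^2 + 11*d + 19/2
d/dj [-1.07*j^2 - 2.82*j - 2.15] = -2.14*j - 2.82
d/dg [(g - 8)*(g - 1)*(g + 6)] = 3*g^2 - 6*g - 46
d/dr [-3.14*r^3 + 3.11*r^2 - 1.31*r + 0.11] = -9.42*r^2 + 6.22*r - 1.31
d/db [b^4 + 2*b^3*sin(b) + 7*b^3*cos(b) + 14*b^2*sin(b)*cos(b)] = b*(-7*b^2*sin(b) + 2*b^2*cos(b) + 4*b^2 + 6*b*sin(b) + 21*b*cos(b) + 14*b*cos(2*b) + 14*sin(2*b))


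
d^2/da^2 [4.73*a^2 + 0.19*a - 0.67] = 9.46000000000000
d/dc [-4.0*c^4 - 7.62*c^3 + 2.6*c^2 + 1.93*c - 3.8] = -16.0*c^3 - 22.86*c^2 + 5.2*c + 1.93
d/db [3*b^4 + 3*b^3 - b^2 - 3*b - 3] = 12*b^3 + 9*b^2 - 2*b - 3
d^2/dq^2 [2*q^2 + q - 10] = 4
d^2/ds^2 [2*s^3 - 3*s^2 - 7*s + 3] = 12*s - 6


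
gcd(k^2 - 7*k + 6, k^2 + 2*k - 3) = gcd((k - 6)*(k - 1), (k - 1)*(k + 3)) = k - 1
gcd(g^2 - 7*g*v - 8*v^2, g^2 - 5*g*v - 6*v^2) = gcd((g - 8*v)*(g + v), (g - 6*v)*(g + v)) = g + v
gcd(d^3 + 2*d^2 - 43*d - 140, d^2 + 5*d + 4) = d + 4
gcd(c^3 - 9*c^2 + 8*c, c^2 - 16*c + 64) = c - 8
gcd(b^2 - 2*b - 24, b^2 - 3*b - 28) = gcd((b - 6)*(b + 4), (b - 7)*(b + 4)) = b + 4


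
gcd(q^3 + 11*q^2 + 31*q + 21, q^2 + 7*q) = q + 7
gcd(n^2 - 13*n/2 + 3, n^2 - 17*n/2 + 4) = n - 1/2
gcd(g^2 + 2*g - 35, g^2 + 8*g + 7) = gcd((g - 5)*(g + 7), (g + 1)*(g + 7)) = g + 7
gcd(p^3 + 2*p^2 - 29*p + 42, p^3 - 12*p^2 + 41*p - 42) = p^2 - 5*p + 6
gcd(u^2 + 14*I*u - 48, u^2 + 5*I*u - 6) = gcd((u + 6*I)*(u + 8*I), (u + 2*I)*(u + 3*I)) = 1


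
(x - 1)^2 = x^2 - 2*x + 1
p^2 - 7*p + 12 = (p - 4)*(p - 3)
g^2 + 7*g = g*(g + 7)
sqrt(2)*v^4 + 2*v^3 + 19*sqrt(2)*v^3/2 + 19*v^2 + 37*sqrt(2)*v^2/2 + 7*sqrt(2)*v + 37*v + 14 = (v + 2)*(v + 7)*(v + sqrt(2))*(sqrt(2)*v + sqrt(2)/2)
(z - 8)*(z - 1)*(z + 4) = z^3 - 5*z^2 - 28*z + 32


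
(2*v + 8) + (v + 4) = 3*v + 12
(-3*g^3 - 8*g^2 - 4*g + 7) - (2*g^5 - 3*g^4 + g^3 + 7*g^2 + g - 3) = -2*g^5 + 3*g^4 - 4*g^3 - 15*g^2 - 5*g + 10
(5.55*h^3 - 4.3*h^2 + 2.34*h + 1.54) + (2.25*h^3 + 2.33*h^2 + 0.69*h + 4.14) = 7.8*h^3 - 1.97*h^2 + 3.03*h + 5.68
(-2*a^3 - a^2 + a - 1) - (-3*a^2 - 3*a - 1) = -2*a^3 + 2*a^2 + 4*a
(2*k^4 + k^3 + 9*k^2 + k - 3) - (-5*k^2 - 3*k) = 2*k^4 + k^3 + 14*k^2 + 4*k - 3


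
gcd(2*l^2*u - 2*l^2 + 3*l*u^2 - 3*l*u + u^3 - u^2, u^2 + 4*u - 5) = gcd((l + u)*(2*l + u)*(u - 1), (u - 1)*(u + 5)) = u - 1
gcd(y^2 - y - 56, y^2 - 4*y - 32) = y - 8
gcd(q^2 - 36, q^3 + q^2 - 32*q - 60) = q - 6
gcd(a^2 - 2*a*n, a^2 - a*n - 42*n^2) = 1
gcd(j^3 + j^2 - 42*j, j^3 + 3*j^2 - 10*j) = j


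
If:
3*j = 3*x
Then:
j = x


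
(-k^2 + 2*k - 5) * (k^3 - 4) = -k^5 + 2*k^4 - 5*k^3 + 4*k^2 - 8*k + 20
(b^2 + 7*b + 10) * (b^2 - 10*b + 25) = b^4 - 3*b^3 - 35*b^2 + 75*b + 250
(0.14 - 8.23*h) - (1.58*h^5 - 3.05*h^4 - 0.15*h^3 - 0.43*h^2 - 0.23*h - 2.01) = -1.58*h^5 + 3.05*h^4 + 0.15*h^3 + 0.43*h^2 - 8.0*h + 2.15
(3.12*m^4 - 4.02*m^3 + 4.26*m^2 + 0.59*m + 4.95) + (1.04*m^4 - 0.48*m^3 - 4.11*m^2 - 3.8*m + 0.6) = 4.16*m^4 - 4.5*m^3 + 0.149999999999999*m^2 - 3.21*m + 5.55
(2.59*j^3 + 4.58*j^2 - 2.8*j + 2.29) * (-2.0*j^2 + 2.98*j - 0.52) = -5.18*j^5 - 1.4418*j^4 + 17.9016*j^3 - 15.3056*j^2 + 8.2802*j - 1.1908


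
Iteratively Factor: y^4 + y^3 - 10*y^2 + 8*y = (y)*(y^3 + y^2 - 10*y + 8) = y*(y - 2)*(y^2 + 3*y - 4) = y*(y - 2)*(y + 4)*(y - 1)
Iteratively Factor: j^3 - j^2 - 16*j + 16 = (j - 1)*(j^2 - 16) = (j - 1)*(j + 4)*(j - 4)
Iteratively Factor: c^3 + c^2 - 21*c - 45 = (c + 3)*(c^2 - 2*c - 15) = (c + 3)^2*(c - 5)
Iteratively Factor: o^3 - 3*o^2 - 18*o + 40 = (o + 4)*(o^2 - 7*o + 10) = (o - 2)*(o + 4)*(o - 5)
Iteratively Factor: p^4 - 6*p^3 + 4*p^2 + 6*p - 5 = (p - 1)*(p^3 - 5*p^2 - p + 5) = (p - 5)*(p - 1)*(p^2 - 1) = (p - 5)*(p - 1)*(p + 1)*(p - 1)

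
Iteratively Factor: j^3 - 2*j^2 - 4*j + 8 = (j - 2)*(j^2 - 4) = (j - 2)^2*(j + 2)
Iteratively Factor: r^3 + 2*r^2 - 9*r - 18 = (r + 3)*(r^2 - r - 6) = (r + 2)*(r + 3)*(r - 3)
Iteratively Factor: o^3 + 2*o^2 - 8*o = (o + 4)*(o^2 - 2*o) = o*(o + 4)*(o - 2)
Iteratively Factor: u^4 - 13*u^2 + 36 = (u + 3)*(u^3 - 3*u^2 - 4*u + 12) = (u - 3)*(u + 3)*(u^2 - 4) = (u - 3)*(u + 2)*(u + 3)*(u - 2)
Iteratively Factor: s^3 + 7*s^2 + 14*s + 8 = (s + 1)*(s^2 + 6*s + 8) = (s + 1)*(s + 2)*(s + 4)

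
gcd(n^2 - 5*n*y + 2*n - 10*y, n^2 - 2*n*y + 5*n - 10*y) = 1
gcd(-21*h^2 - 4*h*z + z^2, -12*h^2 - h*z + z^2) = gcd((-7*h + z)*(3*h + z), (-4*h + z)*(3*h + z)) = 3*h + z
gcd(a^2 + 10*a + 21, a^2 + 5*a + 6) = a + 3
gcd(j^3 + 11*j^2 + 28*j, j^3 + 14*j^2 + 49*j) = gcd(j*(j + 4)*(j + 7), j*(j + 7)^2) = j^2 + 7*j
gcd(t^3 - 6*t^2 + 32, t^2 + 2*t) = t + 2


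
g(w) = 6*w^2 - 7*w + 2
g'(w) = 12*w - 7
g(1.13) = 1.75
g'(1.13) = 6.56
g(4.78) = 105.63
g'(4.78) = 50.36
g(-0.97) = 14.44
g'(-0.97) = -18.64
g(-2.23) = 47.45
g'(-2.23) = -33.76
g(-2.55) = 58.86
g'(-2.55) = -37.60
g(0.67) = 0.00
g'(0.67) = 1.04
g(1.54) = 5.45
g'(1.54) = 11.48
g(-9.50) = 610.00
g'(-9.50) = -121.00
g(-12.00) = 950.00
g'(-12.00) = -151.00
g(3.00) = 35.00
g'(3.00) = 29.00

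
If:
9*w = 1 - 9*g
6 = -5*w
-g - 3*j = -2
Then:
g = 59/45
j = 31/135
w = -6/5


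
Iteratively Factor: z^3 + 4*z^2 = (z)*(z^2 + 4*z) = z^2*(z + 4)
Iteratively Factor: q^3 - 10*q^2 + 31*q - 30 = (q - 2)*(q^2 - 8*q + 15) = (q - 3)*(q - 2)*(q - 5)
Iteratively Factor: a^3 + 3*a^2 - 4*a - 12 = (a + 3)*(a^2 - 4) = (a + 2)*(a + 3)*(a - 2)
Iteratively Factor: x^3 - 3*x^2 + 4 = (x - 2)*(x^2 - x - 2) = (x - 2)*(x + 1)*(x - 2)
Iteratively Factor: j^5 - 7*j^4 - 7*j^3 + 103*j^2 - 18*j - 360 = (j - 4)*(j^4 - 3*j^3 - 19*j^2 + 27*j + 90) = (j - 4)*(j - 3)*(j^3 - 19*j - 30) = (j - 4)*(j - 3)*(j + 2)*(j^2 - 2*j - 15) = (j - 4)*(j - 3)*(j + 2)*(j + 3)*(j - 5)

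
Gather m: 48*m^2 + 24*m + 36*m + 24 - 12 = 48*m^2 + 60*m + 12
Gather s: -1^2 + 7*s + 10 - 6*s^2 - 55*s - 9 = -6*s^2 - 48*s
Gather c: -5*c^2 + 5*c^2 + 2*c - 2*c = 0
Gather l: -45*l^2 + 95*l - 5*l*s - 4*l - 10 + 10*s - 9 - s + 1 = -45*l^2 + l*(91 - 5*s) + 9*s - 18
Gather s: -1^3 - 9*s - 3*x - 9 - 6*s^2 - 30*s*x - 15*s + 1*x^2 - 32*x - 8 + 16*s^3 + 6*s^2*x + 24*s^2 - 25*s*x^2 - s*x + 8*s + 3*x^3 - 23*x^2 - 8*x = 16*s^3 + s^2*(6*x + 18) + s*(-25*x^2 - 31*x - 16) + 3*x^3 - 22*x^2 - 43*x - 18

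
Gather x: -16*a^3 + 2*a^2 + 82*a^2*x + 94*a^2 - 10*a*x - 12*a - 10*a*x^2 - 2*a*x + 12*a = -16*a^3 + 96*a^2 - 10*a*x^2 + x*(82*a^2 - 12*a)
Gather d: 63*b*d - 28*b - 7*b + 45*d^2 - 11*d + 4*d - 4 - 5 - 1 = -35*b + 45*d^2 + d*(63*b - 7) - 10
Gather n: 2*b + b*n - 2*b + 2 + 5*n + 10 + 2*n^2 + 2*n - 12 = 2*n^2 + n*(b + 7)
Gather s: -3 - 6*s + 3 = -6*s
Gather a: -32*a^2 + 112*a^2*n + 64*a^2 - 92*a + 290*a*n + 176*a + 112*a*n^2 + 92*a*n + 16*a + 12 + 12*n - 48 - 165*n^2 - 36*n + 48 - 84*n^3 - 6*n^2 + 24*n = a^2*(112*n + 32) + a*(112*n^2 + 382*n + 100) - 84*n^3 - 171*n^2 + 12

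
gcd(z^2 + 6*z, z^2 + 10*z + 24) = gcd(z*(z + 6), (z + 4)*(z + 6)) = z + 6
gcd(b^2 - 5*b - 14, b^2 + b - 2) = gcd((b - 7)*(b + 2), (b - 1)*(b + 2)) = b + 2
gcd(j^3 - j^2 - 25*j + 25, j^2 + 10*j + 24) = 1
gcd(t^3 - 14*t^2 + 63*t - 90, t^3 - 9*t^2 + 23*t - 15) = t^2 - 8*t + 15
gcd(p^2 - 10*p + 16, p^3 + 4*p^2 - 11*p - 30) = 1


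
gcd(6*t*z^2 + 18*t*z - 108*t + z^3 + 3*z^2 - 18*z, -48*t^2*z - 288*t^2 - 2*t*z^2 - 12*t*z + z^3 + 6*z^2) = 6*t*z + 36*t + z^2 + 6*z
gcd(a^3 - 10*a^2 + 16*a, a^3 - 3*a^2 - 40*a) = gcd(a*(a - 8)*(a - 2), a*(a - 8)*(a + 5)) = a^2 - 8*a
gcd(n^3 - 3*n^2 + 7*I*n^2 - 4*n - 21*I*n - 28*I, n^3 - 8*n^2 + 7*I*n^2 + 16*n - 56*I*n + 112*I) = n^2 + n*(-4 + 7*I) - 28*I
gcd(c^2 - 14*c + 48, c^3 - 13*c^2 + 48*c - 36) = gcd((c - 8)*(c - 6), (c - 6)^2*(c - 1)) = c - 6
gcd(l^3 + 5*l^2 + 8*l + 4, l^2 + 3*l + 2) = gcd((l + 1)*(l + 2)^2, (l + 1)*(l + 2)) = l^2 + 3*l + 2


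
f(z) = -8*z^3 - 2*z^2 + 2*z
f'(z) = -24*z^2 - 4*z + 2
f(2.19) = -89.24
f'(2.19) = -121.87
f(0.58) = -1.07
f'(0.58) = -8.39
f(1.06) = -9.66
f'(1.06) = -29.21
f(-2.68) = 134.27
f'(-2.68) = -159.66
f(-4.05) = 490.54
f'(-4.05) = -375.46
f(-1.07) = 5.37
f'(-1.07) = -21.20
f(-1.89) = 43.09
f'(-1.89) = -76.17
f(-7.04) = 2678.11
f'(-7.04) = -1159.32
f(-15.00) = 26520.00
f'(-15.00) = -5338.00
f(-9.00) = 5652.00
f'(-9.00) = -1906.00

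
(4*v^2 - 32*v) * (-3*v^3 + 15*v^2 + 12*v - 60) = -12*v^5 + 156*v^4 - 432*v^3 - 624*v^2 + 1920*v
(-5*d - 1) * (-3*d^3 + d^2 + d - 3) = 15*d^4 - 2*d^3 - 6*d^2 + 14*d + 3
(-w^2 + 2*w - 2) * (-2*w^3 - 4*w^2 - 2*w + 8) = 2*w^5 - 2*w^3 - 4*w^2 + 20*w - 16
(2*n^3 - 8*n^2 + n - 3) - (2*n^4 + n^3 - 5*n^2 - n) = -2*n^4 + n^3 - 3*n^2 + 2*n - 3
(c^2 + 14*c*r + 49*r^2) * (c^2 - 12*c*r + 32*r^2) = c^4 + 2*c^3*r - 87*c^2*r^2 - 140*c*r^3 + 1568*r^4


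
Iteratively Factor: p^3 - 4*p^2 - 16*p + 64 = (p - 4)*(p^2 - 16) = (p - 4)*(p + 4)*(p - 4)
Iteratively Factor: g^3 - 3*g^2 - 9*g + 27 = (g - 3)*(g^2 - 9) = (g - 3)^2*(g + 3)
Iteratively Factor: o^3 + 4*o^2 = (o)*(o^2 + 4*o) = o*(o + 4)*(o)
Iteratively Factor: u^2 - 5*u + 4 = (u - 4)*(u - 1)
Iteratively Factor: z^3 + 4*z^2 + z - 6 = (z + 3)*(z^2 + z - 2) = (z - 1)*(z + 3)*(z + 2)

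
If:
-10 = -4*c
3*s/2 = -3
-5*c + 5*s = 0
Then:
No Solution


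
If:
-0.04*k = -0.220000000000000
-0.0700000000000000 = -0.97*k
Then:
No Solution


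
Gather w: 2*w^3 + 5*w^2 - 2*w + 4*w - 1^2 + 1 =2*w^3 + 5*w^2 + 2*w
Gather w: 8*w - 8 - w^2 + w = -w^2 + 9*w - 8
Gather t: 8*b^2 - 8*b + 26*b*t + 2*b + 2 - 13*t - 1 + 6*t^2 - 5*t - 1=8*b^2 - 6*b + 6*t^2 + t*(26*b - 18)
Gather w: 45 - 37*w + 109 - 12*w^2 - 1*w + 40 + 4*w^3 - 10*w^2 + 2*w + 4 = 4*w^3 - 22*w^2 - 36*w + 198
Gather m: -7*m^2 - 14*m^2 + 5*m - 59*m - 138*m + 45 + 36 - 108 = -21*m^2 - 192*m - 27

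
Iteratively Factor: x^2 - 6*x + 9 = (x - 3)*(x - 3)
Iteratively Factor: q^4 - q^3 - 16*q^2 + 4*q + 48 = (q - 2)*(q^3 + q^2 - 14*q - 24) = (q - 2)*(q + 2)*(q^2 - q - 12) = (q - 4)*(q - 2)*(q + 2)*(q + 3)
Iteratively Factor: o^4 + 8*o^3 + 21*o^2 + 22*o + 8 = (o + 4)*(o^3 + 4*o^2 + 5*o + 2) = (o + 1)*(o + 4)*(o^2 + 3*o + 2) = (o + 1)^2*(o + 4)*(o + 2)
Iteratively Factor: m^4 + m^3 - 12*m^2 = (m + 4)*(m^3 - 3*m^2) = (m - 3)*(m + 4)*(m^2) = m*(m - 3)*(m + 4)*(m)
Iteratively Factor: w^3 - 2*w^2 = (w)*(w^2 - 2*w) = w^2*(w - 2)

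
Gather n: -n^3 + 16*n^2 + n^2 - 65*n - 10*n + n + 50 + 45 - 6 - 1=-n^3 + 17*n^2 - 74*n + 88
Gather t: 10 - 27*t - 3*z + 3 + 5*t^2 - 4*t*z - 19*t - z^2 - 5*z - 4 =5*t^2 + t*(-4*z - 46) - z^2 - 8*z + 9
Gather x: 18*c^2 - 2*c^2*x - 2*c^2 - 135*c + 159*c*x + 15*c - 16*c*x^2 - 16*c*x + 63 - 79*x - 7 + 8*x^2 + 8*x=16*c^2 - 120*c + x^2*(8 - 16*c) + x*(-2*c^2 + 143*c - 71) + 56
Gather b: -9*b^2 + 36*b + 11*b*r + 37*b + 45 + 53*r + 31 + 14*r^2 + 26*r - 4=-9*b^2 + b*(11*r + 73) + 14*r^2 + 79*r + 72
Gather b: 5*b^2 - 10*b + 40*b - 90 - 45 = 5*b^2 + 30*b - 135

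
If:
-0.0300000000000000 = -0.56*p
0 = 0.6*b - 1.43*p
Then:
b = 0.13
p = 0.05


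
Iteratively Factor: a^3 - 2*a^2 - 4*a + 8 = (a - 2)*(a^2 - 4) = (a - 2)^2*(a + 2)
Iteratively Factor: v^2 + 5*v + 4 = (v + 4)*(v + 1)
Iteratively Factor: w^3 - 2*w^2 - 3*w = (w - 3)*(w^2 + w) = (w - 3)*(w + 1)*(w)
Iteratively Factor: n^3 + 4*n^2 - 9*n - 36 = (n + 3)*(n^2 + n - 12) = (n - 3)*(n + 3)*(n + 4)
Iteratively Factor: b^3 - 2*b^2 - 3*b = (b + 1)*(b^2 - 3*b) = b*(b + 1)*(b - 3)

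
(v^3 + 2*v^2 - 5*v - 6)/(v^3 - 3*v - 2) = (v + 3)/(v + 1)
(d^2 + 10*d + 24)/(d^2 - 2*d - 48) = (d + 4)/(d - 8)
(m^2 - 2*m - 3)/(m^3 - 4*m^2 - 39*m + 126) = (m + 1)/(m^2 - m - 42)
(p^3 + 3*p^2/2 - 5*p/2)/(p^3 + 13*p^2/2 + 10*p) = (p - 1)/(p + 4)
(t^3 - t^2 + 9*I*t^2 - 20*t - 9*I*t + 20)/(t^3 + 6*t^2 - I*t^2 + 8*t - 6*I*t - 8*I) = (t^3 + t^2*(-1 + 9*I) + t*(-20 - 9*I) + 20)/(t^3 + t^2*(6 - I) + t*(8 - 6*I) - 8*I)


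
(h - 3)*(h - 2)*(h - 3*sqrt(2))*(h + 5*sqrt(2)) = h^4 - 5*h^3 + 2*sqrt(2)*h^3 - 24*h^2 - 10*sqrt(2)*h^2 + 12*sqrt(2)*h + 150*h - 180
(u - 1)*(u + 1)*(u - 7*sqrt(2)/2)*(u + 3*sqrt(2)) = u^4 - sqrt(2)*u^3/2 - 22*u^2 + sqrt(2)*u/2 + 21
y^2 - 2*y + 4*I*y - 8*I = (y - 2)*(y + 4*I)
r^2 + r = r*(r + 1)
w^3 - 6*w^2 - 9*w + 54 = (w - 6)*(w - 3)*(w + 3)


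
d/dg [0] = 0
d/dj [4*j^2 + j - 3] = 8*j + 1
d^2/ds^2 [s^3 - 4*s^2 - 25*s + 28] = 6*s - 8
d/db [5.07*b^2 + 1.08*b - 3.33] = 10.14*b + 1.08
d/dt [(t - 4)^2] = 2*t - 8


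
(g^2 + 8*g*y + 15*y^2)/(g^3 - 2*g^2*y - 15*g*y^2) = (-g - 5*y)/(g*(-g + 5*y))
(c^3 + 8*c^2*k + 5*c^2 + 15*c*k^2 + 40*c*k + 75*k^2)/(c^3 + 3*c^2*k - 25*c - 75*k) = (c + 5*k)/(c - 5)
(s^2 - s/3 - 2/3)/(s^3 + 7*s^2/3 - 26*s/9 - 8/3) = 3*(s - 1)/(3*s^2 + 5*s - 12)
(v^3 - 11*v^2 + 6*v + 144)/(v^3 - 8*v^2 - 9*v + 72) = (v - 6)/(v - 3)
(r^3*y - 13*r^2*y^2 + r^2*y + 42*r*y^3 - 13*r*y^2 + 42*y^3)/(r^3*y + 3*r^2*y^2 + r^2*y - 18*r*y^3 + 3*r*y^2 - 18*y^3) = (-r^2 + 13*r*y - 42*y^2)/(-r^2 - 3*r*y + 18*y^2)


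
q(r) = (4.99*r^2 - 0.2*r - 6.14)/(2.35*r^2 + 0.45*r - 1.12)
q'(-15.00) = 0.00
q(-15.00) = 2.15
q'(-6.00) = -0.00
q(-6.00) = 2.16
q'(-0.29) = -1.72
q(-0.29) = 5.38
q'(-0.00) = 2.38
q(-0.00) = 5.48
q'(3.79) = 0.09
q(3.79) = 1.89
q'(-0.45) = -6.17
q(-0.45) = 5.95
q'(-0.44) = -5.73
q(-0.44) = 5.89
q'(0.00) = 2.38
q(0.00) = 5.48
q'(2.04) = 0.55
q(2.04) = 1.48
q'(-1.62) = -0.99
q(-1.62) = 1.69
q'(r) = (-4.7*r - 0.45)*(4.99*r^2 - 0.2*r - 6.14)/(2.35*r^2 + 0.45*r - 1.12)^2 + (9.98*r - 0.2)/(2.35*r^2 + 0.45*r - 1.12) = (2.7155*r^2 + 17.6804*r + 2.987)/(5.5225*r^4 + 2.115*r^3 - 5.0615*r^2 - 1.008*r + 1.2544)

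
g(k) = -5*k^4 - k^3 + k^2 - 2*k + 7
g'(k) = -20*k^3 - 3*k^2 + 2*k - 2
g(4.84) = -2836.43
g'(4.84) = -2330.19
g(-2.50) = -161.44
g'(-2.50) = 286.75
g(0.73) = 4.26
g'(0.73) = -9.92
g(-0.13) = 7.28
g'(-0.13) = -2.27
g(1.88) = -62.33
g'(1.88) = -141.74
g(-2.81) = -269.04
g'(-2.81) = 412.45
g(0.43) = 6.07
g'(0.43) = -3.28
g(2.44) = -183.68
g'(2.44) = -305.52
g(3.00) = -422.00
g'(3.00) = -563.00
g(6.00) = -6665.00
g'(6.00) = -4418.00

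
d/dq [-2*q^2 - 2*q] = -4*q - 2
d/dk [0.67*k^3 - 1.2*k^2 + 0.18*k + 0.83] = 2.01*k^2 - 2.4*k + 0.18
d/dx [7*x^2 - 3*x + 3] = 14*x - 3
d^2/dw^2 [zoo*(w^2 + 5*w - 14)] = zoo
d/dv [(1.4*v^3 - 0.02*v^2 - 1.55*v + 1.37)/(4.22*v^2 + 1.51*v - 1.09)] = (5.908*v^4 + 4.228*v^3 + 1.9328*v^2 - 11.5192*v - 0.3792)/(17.8084*v^4 + 12.7444*v^3 - 6.9195*v^2 - 3.2918*v + 1.1881)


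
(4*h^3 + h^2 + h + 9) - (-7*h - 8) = 4*h^3 + h^2 + 8*h + 17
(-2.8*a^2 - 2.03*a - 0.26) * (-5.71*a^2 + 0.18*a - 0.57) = 15.988*a^4 + 11.0873*a^3 + 2.7152*a^2 + 1.1103*a + 0.1482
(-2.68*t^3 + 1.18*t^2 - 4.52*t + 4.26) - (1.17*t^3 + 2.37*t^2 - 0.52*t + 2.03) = -3.85*t^3 - 1.19*t^2 - 4.0*t + 2.23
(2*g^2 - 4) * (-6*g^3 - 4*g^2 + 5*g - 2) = -12*g^5 - 8*g^4 + 34*g^3 + 12*g^2 - 20*g + 8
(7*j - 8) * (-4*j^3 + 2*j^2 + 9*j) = -28*j^4 + 46*j^3 + 47*j^2 - 72*j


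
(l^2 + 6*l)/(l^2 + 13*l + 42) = l/(l + 7)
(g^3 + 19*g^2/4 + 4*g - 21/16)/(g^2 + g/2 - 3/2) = (8*g^2 + 26*g - 7)/(8*(g - 1))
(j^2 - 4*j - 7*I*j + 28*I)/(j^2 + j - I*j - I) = (j^2 - 4*j - 7*I*j + 28*I)/(j^2 + j - I*j - I)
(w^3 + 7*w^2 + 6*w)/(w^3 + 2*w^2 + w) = (w + 6)/(w + 1)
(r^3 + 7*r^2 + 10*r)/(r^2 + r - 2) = r*(r + 5)/(r - 1)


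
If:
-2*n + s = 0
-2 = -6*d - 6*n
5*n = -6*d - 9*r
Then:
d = 1/3 - s/2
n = s/2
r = s/18 - 2/9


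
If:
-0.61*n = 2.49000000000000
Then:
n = -4.08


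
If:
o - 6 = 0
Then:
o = 6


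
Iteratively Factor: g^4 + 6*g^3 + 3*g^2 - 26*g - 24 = (g - 2)*(g^3 + 8*g^2 + 19*g + 12) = (g - 2)*(g + 3)*(g^2 + 5*g + 4) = (g - 2)*(g + 3)*(g + 4)*(g + 1)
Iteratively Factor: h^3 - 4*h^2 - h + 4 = (h - 1)*(h^2 - 3*h - 4) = (h - 1)*(h + 1)*(h - 4)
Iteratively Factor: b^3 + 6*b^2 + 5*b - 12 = (b - 1)*(b^2 + 7*b + 12) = (b - 1)*(b + 4)*(b + 3)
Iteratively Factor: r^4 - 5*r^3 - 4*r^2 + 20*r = (r - 2)*(r^3 - 3*r^2 - 10*r) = r*(r - 2)*(r^2 - 3*r - 10) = r*(r - 2)*(r + 2)*(r - 5)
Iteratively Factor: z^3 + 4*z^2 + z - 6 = (z + 2)*(z^2 + 2*z - 3) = (z - 1)*(z + 2)*(z + 3)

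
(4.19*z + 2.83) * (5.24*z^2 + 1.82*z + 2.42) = 21.9556*z^3 + 22.455*z^2 + 15.2904*z + 6.8486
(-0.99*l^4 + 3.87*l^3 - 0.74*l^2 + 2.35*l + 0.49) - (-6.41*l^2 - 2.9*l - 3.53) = -0.99*l^4 + 3.87*l^3 + 5.67*l^2 + 5.25*l + 4.02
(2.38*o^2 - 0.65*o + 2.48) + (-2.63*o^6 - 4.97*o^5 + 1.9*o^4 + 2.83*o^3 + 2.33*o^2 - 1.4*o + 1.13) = -2.63*o^6 - 4.97*o^5 + 1.9*o^4 + 2.83*o^3 + 4.71*o^2 - 2.05*o + 3.61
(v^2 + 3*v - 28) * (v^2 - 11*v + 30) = v^4 - 8*v^3 - 31*v^2 + 398*v - 840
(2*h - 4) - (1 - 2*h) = 4*h - 5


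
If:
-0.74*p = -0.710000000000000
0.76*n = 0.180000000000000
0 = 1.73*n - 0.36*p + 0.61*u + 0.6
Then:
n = 0.24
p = 0.96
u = -1.09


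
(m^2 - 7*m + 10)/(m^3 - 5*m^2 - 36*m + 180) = (m - 2)/(m^2 - 36)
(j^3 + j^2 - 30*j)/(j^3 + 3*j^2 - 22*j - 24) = j*(j - 5)/(j^2 - 3*j - 4)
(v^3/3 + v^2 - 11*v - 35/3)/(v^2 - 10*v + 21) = (v^3 + 3*v^2 - 33*v - 35)/(3*(v^2 - 10*v + 21))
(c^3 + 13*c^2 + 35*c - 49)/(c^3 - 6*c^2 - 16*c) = (-c^3 - 13*c^2 - 35*c + 49)/(c*(-c^2 + 6*c + 16))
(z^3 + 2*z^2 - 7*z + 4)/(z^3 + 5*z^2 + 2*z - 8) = (z - 1)/(z + 2)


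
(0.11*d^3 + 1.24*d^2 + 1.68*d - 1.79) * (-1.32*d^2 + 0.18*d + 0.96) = -0.1452*d^5 - 1.617*d^4 - 1.8888*d^3 + 3.8556*d^2 + 1.2906*d - 1.7184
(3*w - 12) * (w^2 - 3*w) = 3*w^3 - 21*w^2 + 36*w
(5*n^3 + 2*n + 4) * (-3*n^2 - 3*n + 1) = -15*n^5 - 15*n^4 - n^3 - 18*n^2 - 10*n + 4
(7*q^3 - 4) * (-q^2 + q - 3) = -7*q^5 + 7*q^4 - 21*q^3 + 4*q^2 - 4*q + 12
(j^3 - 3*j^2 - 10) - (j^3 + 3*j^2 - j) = -6*j^2 + j - 10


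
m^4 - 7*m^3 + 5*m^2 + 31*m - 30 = (m - 5)*(m - 3)*(m - 1)*(m + 2)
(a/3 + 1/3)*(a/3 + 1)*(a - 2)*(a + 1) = a^4/9 + a^3/3 - a^2/3 - 11*a/9 - 2/3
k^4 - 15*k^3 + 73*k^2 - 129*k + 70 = (k - 7)*(k - 5)*(k - 2)*(k - 1)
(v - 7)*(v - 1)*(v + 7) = v^3 - v^2 - 49*v + 49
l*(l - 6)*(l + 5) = l^3 - l^2 - 30*l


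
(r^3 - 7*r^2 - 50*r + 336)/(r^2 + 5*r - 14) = (r^2 - 14*r + 48)/(r - 2)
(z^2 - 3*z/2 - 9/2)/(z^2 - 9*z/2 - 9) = (z - 3)/(z - 6)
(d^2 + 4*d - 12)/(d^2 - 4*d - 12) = (-d^2 - 4*d + 12)/(-d^2 + 4*d + 12)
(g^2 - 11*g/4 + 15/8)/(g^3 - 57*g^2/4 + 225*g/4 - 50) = (g - 3/2)/(g^2 - 13*g + 40)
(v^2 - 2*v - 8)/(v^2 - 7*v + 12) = (v + 2)/(v - 3)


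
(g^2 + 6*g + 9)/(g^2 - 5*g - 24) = (g + 3)/(g - 8)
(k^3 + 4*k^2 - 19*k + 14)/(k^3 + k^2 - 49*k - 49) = (k^2 - 3*k + 2)/(k^2 - 6*k - 7)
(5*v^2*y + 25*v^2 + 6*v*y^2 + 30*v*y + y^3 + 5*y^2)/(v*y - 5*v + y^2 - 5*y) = (5*v*y + 25*v + y^2 + 5*y)/(y - 5)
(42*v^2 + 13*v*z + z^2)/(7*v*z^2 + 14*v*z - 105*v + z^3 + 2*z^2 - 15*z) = (6*v + z)/(z^2 + 2*z - 15)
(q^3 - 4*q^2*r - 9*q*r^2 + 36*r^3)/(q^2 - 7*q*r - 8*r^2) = (-q^3 + 4*q^2*r + 9*q*r^2 - 36*r^3)/(-q^2 + 7*q*r + 8*r^2)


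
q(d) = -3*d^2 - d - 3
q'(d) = -6*d - 1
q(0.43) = -3.98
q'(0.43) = -3.58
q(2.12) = -18.60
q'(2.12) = -13.72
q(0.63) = -4.82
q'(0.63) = -4.78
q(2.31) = -21.32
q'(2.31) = -14.86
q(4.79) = -76.62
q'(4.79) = -29.74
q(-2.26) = -16.06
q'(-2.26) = 12.56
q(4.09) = -57.27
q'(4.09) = -25.54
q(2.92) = -31.50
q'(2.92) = -18.52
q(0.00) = -3.00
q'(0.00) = -1.00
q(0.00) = -3.00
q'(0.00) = -1.00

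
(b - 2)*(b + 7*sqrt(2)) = b^2 - 2*b + 7*sqrt(2)*b - 14*sqrt(2)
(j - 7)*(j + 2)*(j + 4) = j^3 - j^2 - 34*j - 56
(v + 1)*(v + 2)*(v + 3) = v^3 + 6*v^2 + 11*v + 6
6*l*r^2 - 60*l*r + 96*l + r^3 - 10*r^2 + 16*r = (6*l + r)*(r - 8)*(r - 2)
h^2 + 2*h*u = h*(h + 2*u)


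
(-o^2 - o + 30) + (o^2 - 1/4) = 119/4 - o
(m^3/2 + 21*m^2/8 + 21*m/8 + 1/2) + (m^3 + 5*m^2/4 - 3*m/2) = 3*m^3/2 + 31*m^2/8 + 9*m/8 + 1/2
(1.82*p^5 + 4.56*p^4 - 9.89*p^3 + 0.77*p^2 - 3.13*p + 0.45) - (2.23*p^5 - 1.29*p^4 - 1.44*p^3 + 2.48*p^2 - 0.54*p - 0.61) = -0.41*p^5 + 5.85*p^4 - 8.45*p^3 - 1.71*p^2 - 2.59*p + 1.06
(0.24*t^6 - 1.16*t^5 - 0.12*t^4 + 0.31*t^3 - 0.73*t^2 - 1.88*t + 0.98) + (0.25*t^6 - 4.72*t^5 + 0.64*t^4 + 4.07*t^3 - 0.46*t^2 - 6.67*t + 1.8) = 0.49*t^6 - 5.88*t^5 + 0.52*t^4 + 4.38*t^3 - 1.19*t^2 - 8.55*t + 2.78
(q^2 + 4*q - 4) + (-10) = q^2 + 4*q - 14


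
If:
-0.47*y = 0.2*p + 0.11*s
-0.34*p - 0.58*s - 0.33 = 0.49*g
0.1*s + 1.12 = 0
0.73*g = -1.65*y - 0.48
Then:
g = 4.55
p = 11.58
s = -11.20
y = -2.30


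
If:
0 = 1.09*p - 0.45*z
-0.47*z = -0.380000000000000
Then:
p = 0.33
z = 0.81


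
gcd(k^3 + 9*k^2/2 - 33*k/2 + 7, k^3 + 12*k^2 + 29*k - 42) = k + 7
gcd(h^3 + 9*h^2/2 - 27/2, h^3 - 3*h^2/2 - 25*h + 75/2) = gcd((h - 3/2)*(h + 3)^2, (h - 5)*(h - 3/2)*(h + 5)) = h - 3/2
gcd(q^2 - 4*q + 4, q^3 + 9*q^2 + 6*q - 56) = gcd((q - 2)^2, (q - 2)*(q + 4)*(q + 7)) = q - 2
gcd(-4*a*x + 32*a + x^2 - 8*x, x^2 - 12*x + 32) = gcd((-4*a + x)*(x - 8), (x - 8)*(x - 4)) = x - 8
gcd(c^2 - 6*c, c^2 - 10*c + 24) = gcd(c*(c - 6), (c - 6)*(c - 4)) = c - 6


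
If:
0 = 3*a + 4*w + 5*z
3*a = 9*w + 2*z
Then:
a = -37*z/39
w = -7*z/13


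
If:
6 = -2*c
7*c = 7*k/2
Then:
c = -3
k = -6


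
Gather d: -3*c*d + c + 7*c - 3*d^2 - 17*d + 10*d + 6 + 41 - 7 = 8*c - 3*d^2 + d*(-3*c - 7) + 40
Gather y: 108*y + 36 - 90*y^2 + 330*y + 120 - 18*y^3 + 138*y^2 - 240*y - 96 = -18*y^3 + 48*y^2 + 198*y + 60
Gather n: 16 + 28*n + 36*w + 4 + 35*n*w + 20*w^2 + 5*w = n*(35*w + 28) + 20*w^2 + 41*w + 20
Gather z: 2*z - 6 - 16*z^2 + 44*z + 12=-16*z^2 + 46*z + 6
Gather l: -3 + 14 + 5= 16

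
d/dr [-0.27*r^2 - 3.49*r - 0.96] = -0.54*r - 3.49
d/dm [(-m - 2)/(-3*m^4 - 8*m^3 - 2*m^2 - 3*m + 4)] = (3*m^4 + 8*m^3 + 2*m^2 + 3*m - (m + 2)*(12*m^3 + 24*m^2 + 4*m + 3) - 4)/(3*m^4 + 8*m^3 + 2*m^2 + 3*m - 4)^2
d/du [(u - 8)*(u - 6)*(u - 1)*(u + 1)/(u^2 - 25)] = 2*(u^5 - 7*u^4 - 50*u^3 + 518*u^2 - 1127*u - 175)/(u^4 - 50*u^2 + 625)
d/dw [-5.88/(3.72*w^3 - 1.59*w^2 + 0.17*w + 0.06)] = (65.6208*w^2 - 18.6984*w + 0.9996)/(3.72*w^3 - 1.59*w^2 + 0.17*w + 0.06)^2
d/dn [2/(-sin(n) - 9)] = 2*cos(n)/(sin(n) + 9)^2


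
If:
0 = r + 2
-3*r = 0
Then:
No Solution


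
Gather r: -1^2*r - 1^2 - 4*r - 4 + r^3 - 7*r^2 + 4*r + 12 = r^3 - 7*r^2 - r + 7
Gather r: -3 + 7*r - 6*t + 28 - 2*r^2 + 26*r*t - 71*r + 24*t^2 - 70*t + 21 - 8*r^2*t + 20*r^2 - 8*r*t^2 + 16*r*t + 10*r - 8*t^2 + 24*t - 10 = r^2*(18 - 8*t) + r*(-8*t^2 + 42*t - 54) + 16*t^2 - 52*t + 36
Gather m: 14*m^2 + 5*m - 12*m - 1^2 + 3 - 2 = 14*m^2 - 7*m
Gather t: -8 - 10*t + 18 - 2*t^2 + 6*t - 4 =-2*t^2 - 4*t + 6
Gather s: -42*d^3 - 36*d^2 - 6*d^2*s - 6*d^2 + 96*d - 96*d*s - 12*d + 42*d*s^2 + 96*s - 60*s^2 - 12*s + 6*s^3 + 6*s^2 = -42*d^3 - 42*d^2 + 84*d + 6*s^3 + s^2*(42*d - 54) + s*(-6*d^2 - 96*d + 84)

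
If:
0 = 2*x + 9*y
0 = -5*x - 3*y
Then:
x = 0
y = 0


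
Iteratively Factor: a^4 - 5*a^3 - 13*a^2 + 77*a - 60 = (a - 5)*(a^3 - 13*a + 12) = (a - 5)*(a + 4)*(a^2 - 4*a + 3) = (a - 5)*(a - 3)*(a + 4)*(a - 1)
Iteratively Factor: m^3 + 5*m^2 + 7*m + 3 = (m + 1)*(m^2 + 4*m + 3) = (m + 1)^2*(m + 3)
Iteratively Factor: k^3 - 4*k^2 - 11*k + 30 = (k - 2)*(k^2 - 2*k - 15) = (k - 2)*(k + 3)*(k - 5)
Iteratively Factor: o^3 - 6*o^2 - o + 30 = (o - 5)*(o^2 - o - 6) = (o - 5)*(o - 3)*(o + 2)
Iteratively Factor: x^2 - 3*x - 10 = (x - 5)*(x + 2)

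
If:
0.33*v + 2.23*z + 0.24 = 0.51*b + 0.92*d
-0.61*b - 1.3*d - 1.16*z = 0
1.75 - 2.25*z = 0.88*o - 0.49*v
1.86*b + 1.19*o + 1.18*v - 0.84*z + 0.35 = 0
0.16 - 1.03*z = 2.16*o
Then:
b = 1.56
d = -0.95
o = -0.04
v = -2.55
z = 0.24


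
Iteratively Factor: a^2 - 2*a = (a - 2)*(a)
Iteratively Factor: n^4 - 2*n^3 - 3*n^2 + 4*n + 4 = (n + 1)*(n^3 - 3*n^2 + 4) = (n + 1)^2*(n^2 - 4*n + 4) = (n - 2)*(n + 1)^2*(n - 2)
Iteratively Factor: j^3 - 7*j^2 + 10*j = (j - 2)*(j^2 - 5*j) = j*(j - 2)*(j - 5)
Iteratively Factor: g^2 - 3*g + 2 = (g - 1)*(g - 2)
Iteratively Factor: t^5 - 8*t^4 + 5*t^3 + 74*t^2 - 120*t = (t - 5)*(t^4 - 3*t^3 - 10*t^2 + 24*t) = (t - 5)*(t - 2)*(t^3 - t^2 - 12*t) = (t - 5)*(t - 4)*(t - 2)*(t^2 + 3*t) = t*(t - 5)*(t - 4)*(t - 2)*(t + 3)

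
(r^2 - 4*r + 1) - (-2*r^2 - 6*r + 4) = 3*r^2 + 2*r - 3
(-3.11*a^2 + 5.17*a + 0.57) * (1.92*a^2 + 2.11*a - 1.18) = -5.9712*a^4 + 3.3643*a^3 + 15.6729*a^2 - 4.8979*a - 0.6726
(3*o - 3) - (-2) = 3*o - 1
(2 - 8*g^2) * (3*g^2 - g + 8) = -24*g^4 + 8*g^3 - 58*g^2 - 2*g + 16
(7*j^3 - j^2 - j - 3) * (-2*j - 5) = -14*j^4 - 33*j^3 + 7*j^2 + 11*j + 15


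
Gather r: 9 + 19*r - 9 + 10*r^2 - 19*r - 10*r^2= 0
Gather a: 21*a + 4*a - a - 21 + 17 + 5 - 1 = 24*a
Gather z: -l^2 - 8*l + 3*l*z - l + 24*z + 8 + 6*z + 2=-l^2 - 9*l + z*(3*l + 30) + 10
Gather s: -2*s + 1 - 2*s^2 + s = -2*s^2 - s + 1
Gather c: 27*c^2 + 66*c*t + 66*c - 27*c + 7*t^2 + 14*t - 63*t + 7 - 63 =27*c^2 + c*(66*t + 39) + 7*t^2 - 49*t - 56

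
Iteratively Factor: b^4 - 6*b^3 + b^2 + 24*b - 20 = (b - 1)*(b^3 - 5*b^2 - 4*b + 20) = (b - 2)*(b - 1)*(b^2 - 3*b - 10) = (b - 2)*(b - 1)*(b + 2)*(b - 5)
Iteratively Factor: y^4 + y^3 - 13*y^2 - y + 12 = (y + 1)*(y^3 - 13*y + 12) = (y + 1)*(y + 4)*(y^2 - 4*y + 3) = (y - 1)*(y + 1)*(y + 4)*(y - 3)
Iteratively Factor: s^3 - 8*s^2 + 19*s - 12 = (s - 4)*(s^2 - 4*s + 3) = (s - 4)*(s - 1)*(s - 3)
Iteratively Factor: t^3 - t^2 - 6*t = (t)*(t^2 - t - 6) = t*(t - 3)*(t + 2)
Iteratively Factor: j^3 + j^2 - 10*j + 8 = (j - 2)*(j^2 + 3*j - 4) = (j - 2)*(j - 1)*(j + 4)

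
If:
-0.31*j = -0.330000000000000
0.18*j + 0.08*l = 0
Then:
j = 1.06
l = -2.40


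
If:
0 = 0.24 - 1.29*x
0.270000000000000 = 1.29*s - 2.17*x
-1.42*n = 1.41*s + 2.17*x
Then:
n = -0.80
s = 0.52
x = 0.19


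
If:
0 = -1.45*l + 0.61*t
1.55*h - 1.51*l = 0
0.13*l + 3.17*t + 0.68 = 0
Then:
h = -0.09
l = -0.09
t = -0.21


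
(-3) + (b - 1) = b - 4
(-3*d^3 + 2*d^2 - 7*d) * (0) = 0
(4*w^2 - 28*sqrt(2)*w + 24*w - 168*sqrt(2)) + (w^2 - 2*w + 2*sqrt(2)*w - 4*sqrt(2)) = 5*w^2 - 26*sqrt(2)*w + 22*w - 172*sqrt(2)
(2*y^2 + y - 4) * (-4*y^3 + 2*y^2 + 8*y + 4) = -8*y^5 + 34*y^3 + 8*y^2 - 28*y - 16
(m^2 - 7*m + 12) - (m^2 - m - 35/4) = 83/4 - 6*m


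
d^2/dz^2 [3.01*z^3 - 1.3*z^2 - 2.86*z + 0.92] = 18.06*z - 2.6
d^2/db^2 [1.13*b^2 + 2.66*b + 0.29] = 2.26000000000000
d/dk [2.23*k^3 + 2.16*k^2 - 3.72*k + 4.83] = 6.69*k^2 + 4.32*k - 3.72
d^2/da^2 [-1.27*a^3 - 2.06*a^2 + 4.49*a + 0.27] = -7.62*a - 4.12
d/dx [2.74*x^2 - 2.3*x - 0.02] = 5.48*x - 2.3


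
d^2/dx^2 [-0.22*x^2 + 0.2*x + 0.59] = -0.440000000000000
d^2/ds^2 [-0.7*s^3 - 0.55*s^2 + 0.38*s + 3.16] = -4.2*s - 1.1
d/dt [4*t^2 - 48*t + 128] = 8*t - 48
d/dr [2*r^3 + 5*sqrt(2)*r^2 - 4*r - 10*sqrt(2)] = 6*r^2 + 10*sqrt(2)*r - 4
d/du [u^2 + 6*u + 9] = 2*u + 6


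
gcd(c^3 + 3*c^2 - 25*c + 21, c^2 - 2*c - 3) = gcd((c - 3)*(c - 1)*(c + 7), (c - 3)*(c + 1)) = c - 3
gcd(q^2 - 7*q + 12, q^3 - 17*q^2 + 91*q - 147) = q - 3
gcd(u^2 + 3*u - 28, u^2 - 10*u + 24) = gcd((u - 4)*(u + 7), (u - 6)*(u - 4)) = u - 4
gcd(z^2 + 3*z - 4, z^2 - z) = z - 1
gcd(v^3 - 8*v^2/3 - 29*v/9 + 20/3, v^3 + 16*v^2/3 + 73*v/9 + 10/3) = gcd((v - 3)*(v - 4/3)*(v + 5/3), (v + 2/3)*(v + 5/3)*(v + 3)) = v + 5/3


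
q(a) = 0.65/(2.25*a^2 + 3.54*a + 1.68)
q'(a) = 0.65*(-4.5*a - 3.54)/(2.25*a^2 + 3.54*a + 1.68)^2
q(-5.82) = 0.01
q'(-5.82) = 0.00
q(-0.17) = 0.57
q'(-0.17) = -1.38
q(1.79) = 0.04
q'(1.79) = -0.03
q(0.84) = 0.10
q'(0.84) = -0.12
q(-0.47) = 1.27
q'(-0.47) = -3.52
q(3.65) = 0.01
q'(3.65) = -0.01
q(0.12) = 0.30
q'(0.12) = -0.58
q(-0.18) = 0.58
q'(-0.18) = -1.43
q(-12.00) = 0.00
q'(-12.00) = 0.00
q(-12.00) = 0.00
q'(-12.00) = 0.00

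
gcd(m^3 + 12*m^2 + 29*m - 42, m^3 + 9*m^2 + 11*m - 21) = m^2 + 6*m - 7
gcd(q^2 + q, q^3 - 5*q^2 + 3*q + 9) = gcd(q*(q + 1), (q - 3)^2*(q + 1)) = q + 1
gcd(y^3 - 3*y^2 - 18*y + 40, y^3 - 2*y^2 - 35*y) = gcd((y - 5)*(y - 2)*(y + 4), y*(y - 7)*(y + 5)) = 1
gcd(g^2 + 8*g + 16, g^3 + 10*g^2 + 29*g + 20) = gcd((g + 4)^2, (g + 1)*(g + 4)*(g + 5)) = g + 4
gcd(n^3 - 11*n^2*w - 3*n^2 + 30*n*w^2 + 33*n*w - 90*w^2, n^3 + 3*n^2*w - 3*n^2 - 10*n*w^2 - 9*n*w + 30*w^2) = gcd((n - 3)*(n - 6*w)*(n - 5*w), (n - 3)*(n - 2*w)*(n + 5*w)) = n - 3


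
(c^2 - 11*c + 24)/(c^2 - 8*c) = (c - 3)/c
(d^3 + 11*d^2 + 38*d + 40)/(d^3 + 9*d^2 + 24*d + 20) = (d + 4)/(d + 2)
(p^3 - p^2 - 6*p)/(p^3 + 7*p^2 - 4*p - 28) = p*(p - 3)/(p^2 + 5*p - 14)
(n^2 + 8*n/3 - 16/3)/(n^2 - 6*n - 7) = (-3*n^2 - 8*n + 16)/(3*(-n^2 + 6*n + 7))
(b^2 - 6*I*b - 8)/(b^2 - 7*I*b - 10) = (b - 4*I)/(b - 5*I)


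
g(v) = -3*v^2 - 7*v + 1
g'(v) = -6*v - 7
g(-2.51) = -0.33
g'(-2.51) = 8.06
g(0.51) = -3.35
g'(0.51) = -10.06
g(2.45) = -34.16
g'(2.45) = -21.70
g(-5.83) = -60.16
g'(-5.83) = 27.98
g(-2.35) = 0.88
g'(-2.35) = 7.10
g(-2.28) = 1.36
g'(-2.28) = 6.68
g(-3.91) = -17.49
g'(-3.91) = 16.46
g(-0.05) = 1.34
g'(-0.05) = -6.70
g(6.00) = -149.00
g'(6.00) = -43.00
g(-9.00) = -179.00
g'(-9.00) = 47.00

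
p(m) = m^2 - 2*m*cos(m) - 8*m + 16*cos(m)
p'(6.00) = 3.20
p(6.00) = -8.16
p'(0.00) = -10.00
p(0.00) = 16.00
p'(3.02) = -1.18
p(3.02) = -24.93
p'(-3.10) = -11.28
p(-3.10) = 12.23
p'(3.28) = 1.84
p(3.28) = -24.83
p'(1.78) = -16.19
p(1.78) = -13.66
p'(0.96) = -18.76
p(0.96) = 1.32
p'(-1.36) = 7.17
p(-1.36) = 16.65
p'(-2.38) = 3.01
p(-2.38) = 9.68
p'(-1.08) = 4.91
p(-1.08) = 18.37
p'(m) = 2*m*sin(m) + 2*m - 16*sin(m) - 2*cos(m) - 8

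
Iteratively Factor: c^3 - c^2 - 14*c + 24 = (c + 4)*(c^2 - 5*c + 6) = (c - 3)*(c + 4)*(c - 2)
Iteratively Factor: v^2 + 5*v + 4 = (v + 4)*(v + 1)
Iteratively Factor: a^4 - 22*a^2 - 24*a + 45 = (a - 5)*(a^3 + 5*a^2 + 3*a - 9) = (a - 5)*(a + 3)*(a^2 + 2*a - 3) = (a - 5)*(a - 1)*(a + 3)*(a + 3)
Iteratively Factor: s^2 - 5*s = (s)*(s - 5)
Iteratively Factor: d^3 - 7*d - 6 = (d - 3)*(d^2 + 3*d + 2) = (d - 3)*(d + 1)*(d + 2)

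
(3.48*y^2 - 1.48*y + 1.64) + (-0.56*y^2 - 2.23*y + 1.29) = 2.92*y^2 - 3.71*y + 2.93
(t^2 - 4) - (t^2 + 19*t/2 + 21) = -19*t/2 - 25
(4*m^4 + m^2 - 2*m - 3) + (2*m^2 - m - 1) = 4*m^4 + 3*m^2 - 3*m - 4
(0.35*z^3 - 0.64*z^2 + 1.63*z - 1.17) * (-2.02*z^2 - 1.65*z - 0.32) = -0.707*z^5 + 0.7153*z^4 - 2.3486*z^3 - 0.1213*z^2 + 1.4089*z + 0.3744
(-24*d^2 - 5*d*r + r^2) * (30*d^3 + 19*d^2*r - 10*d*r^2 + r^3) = -720*d^5 - 606*d^4*r + 175*d^3*r^2 + 45*d^2*r^3 - 15*d*r^4 + r^5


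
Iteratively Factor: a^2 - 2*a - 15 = (a + 3)*(a - 5)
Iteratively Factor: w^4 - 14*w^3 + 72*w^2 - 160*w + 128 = (w - 4)*(w^3 - 10*w^2 + 32*w - 32) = (w - 4)^2*(w^2 - 6*w + 8) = (w - 4)^2*(w - 2)*(w - 4)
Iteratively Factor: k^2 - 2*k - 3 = (k - 3)*(k + 1)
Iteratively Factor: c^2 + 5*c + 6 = (c + 2)*(c + 3)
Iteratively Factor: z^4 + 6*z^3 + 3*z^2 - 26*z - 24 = (z + 3)*(z^3 + 3*z^2 - 6*z - 8) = (z + 3)*(z + 4)*(z^2 - z - 2) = (z - 2)*(z + 3)*(z + 4)*(z + 1)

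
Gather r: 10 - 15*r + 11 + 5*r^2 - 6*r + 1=5*r^2 - 21*r + 22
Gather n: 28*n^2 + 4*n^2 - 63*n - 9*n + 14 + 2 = 32*n^2 - 72*n + 16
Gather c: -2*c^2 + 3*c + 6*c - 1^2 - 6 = -2*c^2 + 9*c - 7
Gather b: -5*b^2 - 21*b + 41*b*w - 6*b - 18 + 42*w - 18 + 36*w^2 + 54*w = -5*b^2 + b*(41*w - 27) + 36*w^2 + 96*w - 36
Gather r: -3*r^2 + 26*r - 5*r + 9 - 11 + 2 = -3*r^2 + 21*r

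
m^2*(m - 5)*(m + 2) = m^4 - 3*m^3 - 10*m^2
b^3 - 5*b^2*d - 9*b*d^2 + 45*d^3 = (b - 5*d)*(b - 3*d)*(b + 3*d)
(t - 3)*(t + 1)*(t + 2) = t^3 - 7*t - 6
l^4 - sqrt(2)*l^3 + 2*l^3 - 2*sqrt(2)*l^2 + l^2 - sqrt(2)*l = l*(l + 1)^2*(l - sqrt(2))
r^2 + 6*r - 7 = (r - 1)*(r + 7)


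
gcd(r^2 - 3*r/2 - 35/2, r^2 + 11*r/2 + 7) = r + 7/2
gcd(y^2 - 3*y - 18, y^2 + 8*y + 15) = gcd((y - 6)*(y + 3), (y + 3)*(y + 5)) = y + 3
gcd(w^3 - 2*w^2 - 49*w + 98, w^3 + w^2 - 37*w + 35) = w + 7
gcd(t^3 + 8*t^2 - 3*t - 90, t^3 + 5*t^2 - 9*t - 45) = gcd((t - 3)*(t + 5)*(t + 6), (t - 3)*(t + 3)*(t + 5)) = t^2 + 2*t - 15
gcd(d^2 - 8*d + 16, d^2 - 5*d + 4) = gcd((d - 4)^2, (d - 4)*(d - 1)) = d - 4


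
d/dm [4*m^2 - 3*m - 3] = 8*m - 3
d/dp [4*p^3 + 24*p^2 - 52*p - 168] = 12*p^2 + 48*p - 52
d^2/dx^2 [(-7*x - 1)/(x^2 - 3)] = 2*(-4*x^2*(7*x + 1) + (21*x + 1)*(x^2 - 3))/(x^2 - 3)^3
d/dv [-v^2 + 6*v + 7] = 6 - 2*v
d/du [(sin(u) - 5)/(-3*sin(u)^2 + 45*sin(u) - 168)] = (sin(u)^2 - 10*sin(u) + 19)*cos(u)/(3*(sin(u)^2 - 15*sin(u) + 56)^2)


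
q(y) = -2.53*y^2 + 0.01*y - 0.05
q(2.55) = -16.48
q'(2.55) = -12.89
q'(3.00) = -15.17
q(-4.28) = -46.44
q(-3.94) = -39.36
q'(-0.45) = 2.29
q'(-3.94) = 19.95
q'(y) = 0.01 - 5.06*y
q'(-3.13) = 15.85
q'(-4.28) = 21.67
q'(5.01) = -25.34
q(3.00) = -22.79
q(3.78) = -36.16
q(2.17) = -11.94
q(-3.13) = -24.87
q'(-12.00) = 60.73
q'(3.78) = -19.12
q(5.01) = -63.50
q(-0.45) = -0.57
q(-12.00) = -364.49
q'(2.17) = -10.97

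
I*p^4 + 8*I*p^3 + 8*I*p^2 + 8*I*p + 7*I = (p + 1)*(p + 7)*(p + I)*(I*p + 1)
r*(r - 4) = r^2 - 4*r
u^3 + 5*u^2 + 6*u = u*(u + 2)*(u + 3)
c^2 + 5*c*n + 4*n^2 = (c + n)*(c + 4*n)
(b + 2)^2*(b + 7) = b^3 + 11*b^2 + 32*b + 28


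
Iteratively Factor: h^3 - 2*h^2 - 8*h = (h)*(h^2 - 2*h - 8) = h*(h + 2)*(h - 4)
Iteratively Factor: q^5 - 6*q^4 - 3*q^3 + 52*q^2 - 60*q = (q - 5)*(q^4 - q^3 - 8*q^2 + 12*q) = (q - 5)*(q - 2)*(q^3 + q^2 - 6*q) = q*(q - 5)*(q - 2)*(q^2 + q - 6) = q*(q - 5)*(q - 2)^2*(q + 3)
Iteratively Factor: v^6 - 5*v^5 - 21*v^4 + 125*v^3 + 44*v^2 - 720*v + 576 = (v + 4)*(v^5 - 9*v^4 + 15*v^3 + 65*v^2 - 216*v + 144) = (v + 3)*(v + 4)*(v^4 - 12*v^3 + 51*v^2 - 88*v + 48) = (v - 3)*(v + 3)*(v + 4)*(v^3 - 9*v^2 + 24*v - 16) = (v - 4)*(v - 3)*(v + 3)*(v + 4)*(v^2 - 5*v + 4) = (v - 4)*(v - 3)*(v - 1)*(v + 3)*(v + 4)*(v - 4)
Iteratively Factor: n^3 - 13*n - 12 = (n + 3)*(n^2 - 3*n - 4) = (n + 1)*(n + 3)*(n - 4)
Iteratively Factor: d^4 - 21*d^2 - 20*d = (d + 1)*(d^3 - d^2 - 20*d) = (d + 1)*(d + 4)*(d^2 - 5*d) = d*(d + 1)*(d + 4)*(d - 5)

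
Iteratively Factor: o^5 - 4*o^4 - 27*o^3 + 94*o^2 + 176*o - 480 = (o - 2)*(o^4 - 2*o^3 - 31*o^2 + 32*o + 240) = (o - 2)*(o + 3)*(o^3 - 5*o^2 - 16*o + 80) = (o - 4)*(o - 2)*(o + 3)*(o^2 - o - 20) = (o - 5)*(o - 4)*(o - 2)*(o + 3)*(o + 4)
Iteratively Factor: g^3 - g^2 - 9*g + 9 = (g - 1)*(g^2 - 9) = (g - 1)*(g + 3)*(g - 3)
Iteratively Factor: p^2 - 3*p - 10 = (p + 2)*(p - 5)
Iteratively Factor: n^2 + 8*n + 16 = (n + 4)*(n + 4)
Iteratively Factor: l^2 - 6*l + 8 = (l - 4)*(l - 2)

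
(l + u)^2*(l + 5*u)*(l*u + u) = l^4*u + 7*l^3*u^2 + l^3*u + 11*l^2*u^3 + 7*l^2*u^2 + 5*l*u^4 + 11*l*u^3 + 5*u^4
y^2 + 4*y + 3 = (y + 1)*(y + 3)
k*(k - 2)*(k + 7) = k^3 + 5*k^2 - 14*k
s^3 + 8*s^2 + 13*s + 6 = (s + 1)^2*(s + 6)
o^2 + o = o*(o + 1)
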